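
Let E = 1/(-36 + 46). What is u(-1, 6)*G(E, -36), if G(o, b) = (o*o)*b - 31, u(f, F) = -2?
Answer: 1568/25 ≈ 62.720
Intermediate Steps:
E = ⅒ (E = 1/10 = ⅒ ≈ 0.10000)
G(o, b) = -31 + b*o² (G(o, b) = o²*b - 31 = b*o² - 31 = -31 + b*o²)
u(-1, 6)*G(E, -36) = -2*(-31 - 36*(⅒)²) = -2*(-31 - 36*1/100) = -2*(-31 - 9/25) = -2*(-784/25) = 1568/25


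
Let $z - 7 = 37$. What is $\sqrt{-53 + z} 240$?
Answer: $720 i \approx 720.0 i$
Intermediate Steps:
$z = 44$ ($z = 7 + 37 = 44$)
$\sqrt{-53 + z} 240 = \sqrt{-53 + 44} \cdot 240 = \sqrt{-9} \cdot 240 = 3 i 240 = 720 i$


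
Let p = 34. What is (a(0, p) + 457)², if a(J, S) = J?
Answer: 208849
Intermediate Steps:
(a(0, p) + 457)² = (0 + 457)² = 457² = 208849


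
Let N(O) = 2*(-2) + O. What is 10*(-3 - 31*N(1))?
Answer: 900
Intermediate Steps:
N(O) = -4 + O
10*(-3 - 31*N(1)) = 10*(-3 - 31*(-4 + 1)) = 10*(-3 - 31*(-3)) = 10*(-3 + 93) = 10*90 = 900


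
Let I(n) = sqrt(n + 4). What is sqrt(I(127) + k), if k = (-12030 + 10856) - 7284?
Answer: sqrt(-8458 + sqrt(131)) ≈ 91.905*I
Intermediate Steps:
k = -8458 (k = -1174 - 7284 = -8458)
I(n) = sqrt(4 + n)
sqrt(I(127) + k) = sqrt(sqrt(4 + 127) - 8458) = sqrt(sqrt(131) - 8458) = sqrt(-8458 + sqrt(131))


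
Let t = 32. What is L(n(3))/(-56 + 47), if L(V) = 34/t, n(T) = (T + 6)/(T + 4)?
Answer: -17/144 ≈ -0.11806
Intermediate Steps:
n(T) = (6 + T)/(4 + T)
L(V) = 17/16 (L(V) = 34/32 = 34*(1/32) = 17/16)
L(n(3))/(-56 + 47) = 17/(16*(-56 + 47)) = (17/16)/(-9) = (17/16)*(-⅑) = -17/144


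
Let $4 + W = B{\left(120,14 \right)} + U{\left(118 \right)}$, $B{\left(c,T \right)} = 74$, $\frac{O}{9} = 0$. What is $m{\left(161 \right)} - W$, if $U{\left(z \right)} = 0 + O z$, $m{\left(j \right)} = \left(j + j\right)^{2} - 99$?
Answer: $103515$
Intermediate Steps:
$O = 0$ ($O = 9 \cdot 0 = 0$)
$m{\left(j \right)} = -99 + 4 j^{2}$ ($m{\left(j \right)} = \left(2 j\right)^{2} - 99 = 4 j^{2} - 99 = -99 + 4 j^{2}$)
$U{\left(z \right)} = 0$ ($U{\left(z \right)} = 0 + 0 z = 0 + 0 = 0$)
$W = 70$ ($W = -4 + \left(74 + 0\right) = -4 + 74 = 70$)
$m{\left(161 \right)} - W = \left(-99 + 4 \cdot 161^{2}\right) - 70 = \left(-99 + 4 \cdot 25921\right) - 70 = \left(-99 + 103684\right) - 70 = 103585 - 70 = 103515$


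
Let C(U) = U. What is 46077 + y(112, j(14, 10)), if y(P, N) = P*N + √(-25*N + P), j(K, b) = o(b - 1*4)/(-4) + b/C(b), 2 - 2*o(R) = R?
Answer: 46245 + √298/2 ≈ 46254.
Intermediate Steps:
o(R) = 1 - R/2
j(K, b) = ¼ + b/8 (j(K, b) = (1 - (b - 1*4)/2)/(-4) + b/b = (1 - (b - 4)/2)*(-¼) + 1 = (1 - (-4 + b)/2)*(-¼) + 1 = (1 + (2 - b/2))*(-¼) + 1 = (3 - b/2)*(-¼) + 1 = (-¾ + b/8) + 1 = ¼ + b/8)
y(P, N) = √(P - 25*N) + N*P (y(P, N) = N*P + √(P - 25*N) = √(P - 25*N) + N*P)
46077 + y(112, j(14, 10)) = 46077 + (√(112 - 25*(¼ + (⅛)*10)) + (¼ + (⅛)*10)*112) = 46077 + (√(112 - 25*(¼ + 5/4)) + (¼ + 5/4)*112) = 46077 + (√(112 - 25*3/2) + (3/2)*112) = 46077 + (√(112 - 75/2) + 168) = 46077 + (√(149/2) + 168) = 46077 + (√298/2 + 168) = 46077 + (168 + √298/2) = 46245 + √298/2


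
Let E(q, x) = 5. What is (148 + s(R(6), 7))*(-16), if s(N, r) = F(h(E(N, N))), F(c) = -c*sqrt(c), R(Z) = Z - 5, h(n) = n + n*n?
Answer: -2368 + 480*sqrt(30) ≈ 261.07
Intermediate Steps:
h(n) = n + n**2
R(Z) = -5 + Z
F(c) = -c**(3/2)
s(N, r) = -30*sqrt(30) (s(N, r) = -(5*(1 + 5))**(3/2) = -(5*6)**(3/2) = -30**(3/2) = -30*sqrt(30))
(148 + s(R(6), 7))*(-16) = (148 - 30*sqrt(30))*(-16) = -2368 + 480*sqrt(30)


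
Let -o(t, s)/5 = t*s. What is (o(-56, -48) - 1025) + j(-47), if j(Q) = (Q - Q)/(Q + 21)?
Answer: -14465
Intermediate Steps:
o(t, s) = -5*s*t (o(t, s) = -5*t*s = -5*s*t)
j(Q) = 0 (j(Q) = 0/(21 + Q) = 0)
(o(-56, -48) - 1025) + j(-47) = (-5*(-48)*(-56) - 1025) + 0 = (-13440 - 1025) + 0 = -14465 + 0 = -14465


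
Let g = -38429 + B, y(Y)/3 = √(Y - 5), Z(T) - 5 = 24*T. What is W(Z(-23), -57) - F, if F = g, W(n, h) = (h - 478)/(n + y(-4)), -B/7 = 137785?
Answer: 60033083321/59858 + 963*I/59858 ≈ 1.0029e+6 + 0.016088*I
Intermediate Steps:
Z(T) = 5 + 24*T
y(Y) = 3*√(-5 + Y) (y(Y) = 3*√(Y - 5) = 3*√(-5 + Y))
B = -964495 (B = -7*137785 = -964495)
W(n, h) = (-478 + h)/(n + 9*I) (W(n, h) = (h - 478)/(n + 3*√(-5 - 4)) = (-478 + h)/(n + 3*√(-9)) = (-478 + h)/(n + 3*(3*I)) = (-478 + h)/(n + 9*I))
g = -1002924 (g = -38429 - 964495 = -1002924)
F = -1002924
W(Z(-23), -57) - F = (-478 - 57)/((5 + 24*(-23)) + 9*I) - 1*(-1002924) = -535/((5 - 552) + 9*I) + 1002924 = -535/(-547 + 9*I) + 1002924 = ((-547 - 9*I)/299290)*(-535) + 1002924 = -107*(-547 - 9*I)/59858 + 1002924 = 1002924 - 107*(-547 - 9*I)/59858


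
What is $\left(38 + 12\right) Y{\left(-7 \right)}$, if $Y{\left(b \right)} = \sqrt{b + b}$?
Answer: $50 i \sqrt{14} \approx 187.08 i$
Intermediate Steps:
$Y{\left(b \right)} = \sqrt{2} \sqrt{b}$ ($Y{\left(b \right)} = \sqrt{2 b} = \sqrt{2} \sqrt{b}$)
$\left(38 + 12\right) Y{\left(-7 \right)} = \left(38 + 12\right) \sqrt{2} \sqrt{-7} = 50 \sqrt{2} i \sqrt{7} = 50 i \sqrt{14}$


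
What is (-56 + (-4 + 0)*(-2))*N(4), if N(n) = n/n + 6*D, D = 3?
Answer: -912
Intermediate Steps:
N(n) = 19 (N(n) = n/n + 6*3 = 1 + 18 = 19)
(-56 + (-4 + 0)*(-2))*N(4) = (-56 + (-4 + 0)*(-2))*19 = (-56 - 4*(-2))*19 = (-56 + 8)*19 = -48*19 = -912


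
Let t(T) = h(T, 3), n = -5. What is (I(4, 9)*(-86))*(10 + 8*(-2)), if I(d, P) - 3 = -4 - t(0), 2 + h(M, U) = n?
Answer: 3096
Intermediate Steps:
h(M, U) = -7 (h(M, U) = -2 - 5 = -7)
t(T) = -7
I(d, P) = 6 (I(d, P) = 3 + (-4 - 1*(-7)) = 3 + (-4 + 7) = 3 + 3 = 6)
(I(4, 9)*(-86))*(10 + 8*(-2)) = (6*(-86))*(10 + 8*(-2)) = -516*(10 - 16) = -516*(-6) = 3096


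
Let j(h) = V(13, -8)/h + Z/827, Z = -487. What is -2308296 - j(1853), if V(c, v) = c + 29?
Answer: -3537303479899/1532431 ≈ -2.3083e+6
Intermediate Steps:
V(c, v) = 29 + c
j(h) = -487/827 + 42/h (j(h) = (29 + 13)/h - 487/827 = 42/h - 487*1/827 = 42/h - 487/827 = -487/827 + 42/h)
-2308296 - j(1853) = -2308296 - (-487/827 + 42/1853) = -2308296 - 1*(-867677/1532431) = -2308296 + 867677/1532431 = -3537303479899/1532431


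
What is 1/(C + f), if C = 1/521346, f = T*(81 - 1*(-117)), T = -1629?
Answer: -521346/168155981531 ≈ -3.1004e-6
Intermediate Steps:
f = -322542 (f = -1629*(81 - 1*(-117)) = -1629*(81 + 117) = -1629*198 = -322542)
C = 1/521346 ≈ 1.9181e-6
1/(C + f) = 1/(1/521346 - 322542) = 1/(-168155981531/521346) = -521346/168155981531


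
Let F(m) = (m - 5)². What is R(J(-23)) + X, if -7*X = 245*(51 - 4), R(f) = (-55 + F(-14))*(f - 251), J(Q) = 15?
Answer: -73861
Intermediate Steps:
F(m) = (-5 + m)²
R(f) = -76806 + 306*f (R(f) = (-55 + (-5 - 14)²)*(f - 251) = (-55 + (-19)²)*(-251 + f) = (-55 + 361)*(-251 + f) = 306*(-251 + f) = -76806 + 306*f)
X = -1645 (X = -35*(51 - 4) = -35*47 = -⅐*11515 = -1645)
R(J(-23)) + X = (-76806 + 306*15) - 1645 = (-76806 + 4590) - 1645 = -72216 - 1645 = -73861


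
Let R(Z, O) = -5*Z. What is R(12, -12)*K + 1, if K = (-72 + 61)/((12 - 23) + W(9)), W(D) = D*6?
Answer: 703/43 ≈ 16.349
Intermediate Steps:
W(D) = 6*D
K = -11/43 (K = (-72 + 61)/((12 - 23) + 6*9) = -11/(-11 + 54) = -11/43 ≈ -0.25581)
R(12, -12)*K + 1 = -5*12*(-11/43) + 1 = -60*(-11/43) + 1 = 660/43 + 1 = 703/43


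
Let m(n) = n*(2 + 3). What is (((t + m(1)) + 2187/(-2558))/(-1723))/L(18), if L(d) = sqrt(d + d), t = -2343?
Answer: 5982791/26444604 ≈ 0.22624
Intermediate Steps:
L(d) = sqrt(2)*sqrt(d) (L(d) = sqrt(2*d) = sqrt(2)*sqrt(d))
m(n) = 5*n (m(n) = n*5 = 5*n)
(((t + m(1)) + 2187/(-2558))/(-1723))/L(18) = (((-2343 + 5*1) + 2187/(-2558))/(-1723))/((sqrt(2)*sqrt(18))) = (((-2343 + 5) + 2187*(-1/2558))*(-1/1723))/((sqrt(2)*(3*sqrt(2)))) = ((-2338 - 2187/2558)*(-1/1723))/6 = -5982791/2558*(-1/1723)*(1/6) = (5982791/4407434)*(1/6) = 5982791/26444604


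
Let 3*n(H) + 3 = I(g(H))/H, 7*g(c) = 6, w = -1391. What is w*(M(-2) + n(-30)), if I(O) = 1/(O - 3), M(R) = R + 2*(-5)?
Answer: 24402313/1350 ≈ 18076.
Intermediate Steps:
M(R) = -10 + R (M(R) = R - 10 = -10 + R)
g(c) = 6/7 (g(c) = (1/7)*6 = 6/7)
I(O) = 1/(-3 + O)
n(H) = -1 - 7/(45*H) (n(H) = -1 + (1/((-3 + 6/7)*H))/3 = -1 + (1/((-15/7)*H))/3 = -1 + (-7/(15*H))/3 = -1 - 7/(45*H))
w*(M(-2) + n(-30)) = -1391*((-10 - 2) + (-7/45 - 1*(-30))/(-30)) = -1391*(-12 - (-7/45 + 30)/30) = -1391*(-12 - 1/30*1343/45) = -1391*(-12 - 1343/1350) = -1391*(-17543/1350) = 24402313/1350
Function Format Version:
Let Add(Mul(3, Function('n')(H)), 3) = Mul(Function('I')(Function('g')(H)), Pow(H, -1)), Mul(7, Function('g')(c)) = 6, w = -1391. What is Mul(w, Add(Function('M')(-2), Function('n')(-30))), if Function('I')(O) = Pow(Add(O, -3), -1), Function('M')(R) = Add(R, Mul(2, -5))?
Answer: Rational(24402313, 1350) ≈ 18076.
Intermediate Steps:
Function('M')(R) = Add(-10, R) (Function('M')(R) = Add(R, -10) = Add(-10, R))
Function('g')(c) = Rational(6, 7) (Function('g')(c) = Mul(Rational(1, 7), 6) = Rational(6, 7))
Function('I')(O) = Pow(Add(-3, O), -1)
Function('n')(H) = Add(-1, Mul(Rational(-7, 45), Pow(H, -1))) (Function('n')(H) = Add(-1, Mul(Rational(1, 3), Mul(Pow(Add(-3, Rational(6, 7)), -1), Pow(H, -1)))) = Add(-1, Mul(Rational(1, 3), Mul(Pow(Rational(-15, 7), -1), Pow(H, -1)))) = Add(-1, Mul(Rational(1, 3), Mul(Rational(-7, 15), Pow(H, -1)))) = Add(-1, Mul(Rational(-7, 45), Pow(H, -1))))
Mul(w, Add(Function('M')(-2), Function('n')(-30))) = Mul(-1391, Add(Add(-10, -2), Mul(Pow(-30, -1), Add(Rational(-7, 45), Mul(-1, -30))))) = Mul(-1391, Add(-12, Mul(Rational(-1, 30), Add(Rational(-7, 45), 30)))) = Mul(-1391, Add(-12, Mul(Rational(-1, 30), Rational(1343, 45)))) = Mul(-1391, Add(-12, Rational(-1343, 1350))) = Mul(-1391, Rational(-17543, 1350)) = Rational(24402313, 1350)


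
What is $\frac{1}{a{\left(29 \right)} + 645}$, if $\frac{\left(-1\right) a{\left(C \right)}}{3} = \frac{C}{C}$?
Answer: $\frac{1}{642} \approx 0.0015576$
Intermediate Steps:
$a{\left(C \right)} = -3$ ($a{\left(C \right)} = - 3 \frac{C}{C} = \left(-3\right) 1 = -3$)
$\frac{1}{a{\left(29 \right)} + 645} = \frac{1}{-3 + 645} = \frac{1}{642}$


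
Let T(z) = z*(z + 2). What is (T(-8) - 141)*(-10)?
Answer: 930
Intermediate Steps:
T(z) = z*(2 + z)
(T(-8) - 141)*(-10) = (-8*(2 - 8) - 141)*(-10) = (-8*(-6) - 141)*(-10) = (48 - 141)*(-10) = -93*(-10) = 930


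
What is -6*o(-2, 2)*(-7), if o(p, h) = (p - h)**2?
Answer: 672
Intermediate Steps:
-6*o(-2, 2)*(-7) = -6*(2 - 1*(-2))**2*(-7) = -6*(2 + 2)**2*(-7) = -6*4**2*(-7) = -6*16*(-7) = -96*(-7) = 672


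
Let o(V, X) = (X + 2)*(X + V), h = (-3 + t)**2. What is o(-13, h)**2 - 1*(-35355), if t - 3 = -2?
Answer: 38271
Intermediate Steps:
t = 1 (t = 3 - 2 = 1)
h = 4 (h = (-3 + 1)**2 = (-2)**2 = 4)
o(V, X) = (2 + X)*(V + X)
o(-13, h)**2 - 1*(-35355) = (4**2 + 2*(-13) + 2*4 - 13*4)**2 - 1*(-35355) = (16 - 26 + 8 - 52)**2 + 35355 = (-54)**2 + 35355 = 2916 + 35355 = 38271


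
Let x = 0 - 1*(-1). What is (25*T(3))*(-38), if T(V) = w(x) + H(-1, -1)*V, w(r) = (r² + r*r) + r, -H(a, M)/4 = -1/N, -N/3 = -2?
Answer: -4750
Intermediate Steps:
N = 6 (N = -3*(-2) = 6)
H(a, M) = ⅔ (H(a, M) = -(-4)/6 = -4*(-⅙) = ⅔)
x = 1 (x = 0 + 1 = 1)
w(r) = r + 2*r² (w(r) = (r² + r²) + r = 2*r² + r = r + 2*r²)
T(V) = 3 + 2*V/3 (T(V) = 1*(1 + 2*1) + 2*V/3 = 1*(1 + 2) + 2*V/3 = 1*3 + 2*V/3 = 3 + 2*V/3)
(25*T(3))*(-38) = (25*(3 + (⅔)*3))*(-38) = (25*(3 + 2))*(-38) = (25*5)*(-38) = 125*(-38) = -4750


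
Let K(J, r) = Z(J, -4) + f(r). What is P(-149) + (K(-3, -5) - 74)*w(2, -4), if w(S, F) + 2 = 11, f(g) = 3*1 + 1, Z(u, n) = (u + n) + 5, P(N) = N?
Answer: -797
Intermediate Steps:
Z(u, n) = 5 + n + u (Z(u, n) = (n + u) + 5 = 5 + n + u)
f(g) = 4 (f(g) = 3 + 1 = 4)
w(S, F) = 9 (w(S, F) = -2 + 11 = 9)
K(J, r) = 5 + J (K(J, r) = (5 - 4 + J) + 4 = (1 + J) + 4 = 5 + J)
P(-149) + (K(-3, -5) - 74)*w(2, -4) = -149 + ((5 - 3) - 74)*9 = -149 + (2 - 74)*9 = -149 - 72*9 = -149 - 648 = -797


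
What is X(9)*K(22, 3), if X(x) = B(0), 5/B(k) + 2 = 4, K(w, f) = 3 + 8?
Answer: 55/2 ≈ 27.500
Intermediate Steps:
K(w, f) = 11
B(k) = 5/2 (B(k) = 5/(-2 + 4) = 5/2)
X(x) = 5/2
X(9)*K(22, 3) = (5/2)*11 = 55/2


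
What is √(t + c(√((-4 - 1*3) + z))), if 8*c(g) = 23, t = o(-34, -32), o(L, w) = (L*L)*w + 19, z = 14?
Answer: I*√591522/4 ≈ 192.28*I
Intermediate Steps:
o(L, w) = 19 + w*L² (o(L, w) = L²*w + 19 = w*L² + 19 = 19 + w*L²)
t = -36973 (t = 19 - 32*(-34)² = 19 - 32*1156 = 19 - 36992 = -36973)
c(g) = 23/8 (c(g) = (⅛)*23 = 23/8)
√(t + c(√((-4 - 1*3) + z))) = √(-36973 + 23/8) = √(-295761/8) = I*√591522/4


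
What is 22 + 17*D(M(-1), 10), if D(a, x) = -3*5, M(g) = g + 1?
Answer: -233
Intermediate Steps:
M(g) = 1 + g
D(a, x) = -15
22 + 17*D(M(-1), 10) = 22 + 17*(-15) = 22 - 255 = -233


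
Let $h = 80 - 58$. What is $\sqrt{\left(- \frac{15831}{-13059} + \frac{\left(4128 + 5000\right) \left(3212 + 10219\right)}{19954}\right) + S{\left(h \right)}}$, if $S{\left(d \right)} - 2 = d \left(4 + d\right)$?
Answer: $\frac{5 \sqrt{465511395642351}}{1316057} \approx 81.971$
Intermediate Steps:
$h = 22$ ($h = 80 - 58 = 22$)
$S{\left(d \right)} = 2 + d \left(4 + d\right)$
$\sqrt{\left(- \frac{15831}{-13059} + \frac{\left(4128 + 5000\right) \left(3212 + 10219\right)}{19954}\right) + S{\left(h \right)}} = \sqrt{\left(- \frac{15831}{-13059} + \frac{\left(4128 + 5000\right) \left(3212 + 10219\right)}{19954}\right) + \left(2 + 22^{2} + 4 \cdot 22\right)} = \sqrt{\left(\left(-15831\right) \left(- \frac{1}{13059}\right) + 9128 \cdot 13431 \cdot \frac{1}{19954}\right) + \left(2 + 484 + 88\right)} = \sqrt{\left(\frac{1759}{1451} + 122598168 \cdot \frac{1}{19954}\right) + 574} = \sqrt{\left(\frac{1759}{1451} + \frac{5572644}{907}\right) + 574} = \sqrt{\frac{8087501857}{1316057} + 574} = \sqrt{\frac{8842918575}{1316057}} = \frac{5 \sqrt{465511395642351}}{1316057}$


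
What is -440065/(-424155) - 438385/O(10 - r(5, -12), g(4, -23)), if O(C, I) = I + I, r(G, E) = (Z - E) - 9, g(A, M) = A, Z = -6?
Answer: -37187933831/678648 ≈ -54797.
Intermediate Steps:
r(G, E) = -15 - E (r(G, E) = (-6 - E) - 9 = -15 - E)
O(C, I) = 2*I
-440065/(-424155) - 438385/O(10 - r(5, -12), g(4, -23)) = -440065/(-424155) - 438385/(2*4) = -440065*(-1/424155) - 438385/8 = 88013/84831 - 438385*⅛ = 88013/84831 - 438385/8 = -37187933831/678648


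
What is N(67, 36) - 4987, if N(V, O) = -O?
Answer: -5023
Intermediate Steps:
N(67, 36) - 4987 = -1*36 - 4987 = -36 - 4987 = -5023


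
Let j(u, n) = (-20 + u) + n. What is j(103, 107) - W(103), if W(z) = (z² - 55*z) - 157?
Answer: -4597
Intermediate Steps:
j(u, n) = -20 + n + u
W(z) = -157 + z² - 55*z
j(103, 107) - W(103) = (-20 + 107 + 103) - (-157 + 103² - 55*103) = 190 - (-157 + 10609 - 5665) = 190 - 1*4787 = 190 - 4787 = -4597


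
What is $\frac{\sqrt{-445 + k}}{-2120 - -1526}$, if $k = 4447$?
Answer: $- \frac{\sqrt{4002}}{594} \approx -0.1065$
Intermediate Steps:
$\frac{\sqrt{-445 + k}}{-2120 - -1526} = \frac{\sqrt{-445 + 4447}}{-2120 - -1526} = \frac{\sqrt{4002}}{-2120 + 1526} = \frac{\sqrt{4002}}{-594} = \sqrt{4002} \left(- \frac{1}{594}\right) = - \frac{\sqrt{4002}}{594}$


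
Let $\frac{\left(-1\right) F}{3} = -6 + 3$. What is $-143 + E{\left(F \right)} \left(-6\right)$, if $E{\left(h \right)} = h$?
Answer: $-197$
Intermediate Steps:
$F = 9$ ($F = - 3 \left(-6 + 3\right) = \left(-3\right) \left(-3\right) = 9$)
$-143 + E{\left(F \right)} \left(-6\right) = -143 + 9 \left(-6\right) = -143 - 54 = -197$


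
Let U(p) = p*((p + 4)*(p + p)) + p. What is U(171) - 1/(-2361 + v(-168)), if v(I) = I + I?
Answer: 27602503138/2697 ≈ 1.0235e+7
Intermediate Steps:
U(p) = p + 2*p**2*(4 + p) (U(p) = p*((4 + p)*(2*p)) + p = p*(2*p*(4 + p)) + p = 2*p**2*(4 + p) + p = p + 2*p**2*(4 + p))
v(I) = 2*I
U(171) - 1/(-2361 + v(-168)) = 171*(1 + 2*171**2 + 8*171) - 1/(-2361 + 2*(-168)) = 171*(1 + 2*29241 + 1368) - 1/(-2361 - 336) = 171*(1 + 58482 + 1368) - 1/(-2697) = 171*59851 - 1*(-1/2697) = 10234521 + 1/2697 = 27602503138/2697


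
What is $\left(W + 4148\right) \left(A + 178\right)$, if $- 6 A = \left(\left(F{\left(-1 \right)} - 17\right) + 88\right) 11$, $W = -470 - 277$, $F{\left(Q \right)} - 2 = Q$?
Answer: $156446$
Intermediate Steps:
$F{\left(Q \right)} = 2 + Q$
$W = -747$ ($W = -470 - 277 = -747$)
$A = -132$ ($A = - \frac{\left(\left(\left(2 - 1\right) - 17\right) + 88\right) 11}{6} = - \frac{\left(\left(1 - 17\right) + 88\right) 11}{6} = - \frac{\left(-16 + 88\right) 11}{6} = - \frac{72 \cdot 11}{6} = \left(- \frac{1}{6}\right) 792 = -132$)
$\left(W + 4148\right) \left(A + 178\right) = \left(-747 + 4148\right) \left(-132 + 178\right) = 3401 \cdot 46 = 156446$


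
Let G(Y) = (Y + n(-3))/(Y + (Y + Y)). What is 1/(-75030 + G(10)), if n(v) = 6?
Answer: -15/1125442 ≈ -1.3328e-5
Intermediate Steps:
G(Y) = (6 + Y)/(3*Y) (G(Y) = (Y + 6)/(Y + (Y + Y)) = (6 + Y)/(Y + 2*Y) = (6 + Y)/((3*Y)) = (6 + Y)*(1/(3*Y)) = (6 + Y)/(3*Y))
1/(-75030 + G(10)) = 1/(-75030 + (⅓)*(6 + 10)/10) = 1/(-75030 + (⅓)*(⅒)*16) = 1/(-75030 + 8/15) = 1/(-1125442/15) = -15/1125442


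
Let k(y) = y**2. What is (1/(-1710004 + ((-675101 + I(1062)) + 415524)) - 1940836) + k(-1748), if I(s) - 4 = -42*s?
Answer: 2245143106907/2014181 ≈ 1.1147e+6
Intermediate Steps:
I(s) = 4 - 42*s
(1/(-1710004 + ((-675101 + I(1062)) + 415524)) - 1940836) + k(-1748) = (1/(-1710004 + ((-675101 + (4 - 42*1062)) + 415524)) - 1940836) + (-1748)**2 = (1/(-1710004 + ((-675101 + (4 - 44604)) + 415524)) - 1940836) + 3055504 = (1/(-1710004 + ((-675101 - 44600) + 415524)) - 1940836) + 3055504 = (1/(-1710004 + (-719701 + 415524)) - 1940836) + 3055504 = (1/(-1710004 - 304177) - 1940836) + 3055504 = (1/(-2014181) - 1940836) + 3055504 = (-1/2014181 - 1940836) + 3055504 = -3909194995317/2014181 + 3055504 = 2245143106907/2014181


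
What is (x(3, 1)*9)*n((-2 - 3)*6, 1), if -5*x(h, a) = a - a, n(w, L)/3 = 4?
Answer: 0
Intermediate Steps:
n(w, L) = 12 (n(w, L) = 3*4 = 12)
x(h, a) = 0 (x(h, a) = -(a - a)/5 = -⅕*0 = 0)
(x(3, 1)*9)*n((-2 - 3)*6, 1) = (0*9)*12 = 0*12 = 0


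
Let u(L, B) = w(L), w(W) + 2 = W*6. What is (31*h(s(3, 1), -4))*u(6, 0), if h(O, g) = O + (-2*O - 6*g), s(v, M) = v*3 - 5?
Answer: 21080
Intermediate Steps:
w(W) = -2 + 6*W (w(W) = -2 + W*6 = -2 + 6*W)
s(v, M) = -5 + 3*v (s(v, M) = 3*v - 5 = -5 + 3*v)
u(L, B) = -2 + 6*L
h(O, g) = -O - 6*g (h(O, g) = O + (-6*g - 2*O) = -O - 6*g)
(31*h(s(3, 1), -4))*u(6, 0) = (31*(-(-5 + 3*3) - 6*(-4)))*(-2 + 6*6) = (31*(-(-5 + 9) + 24))*(-2 + 36) = (31*(-1*4 + 24))*34 = (31*(-4 + 24))*34 = (31*20)*34 = 620*34 = 21080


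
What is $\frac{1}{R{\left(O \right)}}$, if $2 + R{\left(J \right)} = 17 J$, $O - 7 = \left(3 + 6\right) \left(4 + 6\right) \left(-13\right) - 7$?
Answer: $- \frac{1}{19892} \approx -5.0271 \cdot 10^{-5}$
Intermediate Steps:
$O = -1170$ ($O = 7 + \left(\left(3 + 6\right) \left(4 + 6\right) \left(-13\right) - 7\right) = 7 + \left(9 \cdot 10 \left(-13\right) - 7\right) = 7 + \left(90 \left(-13\right) - 7\right) = 7 - 1177 = -1170$)
$R{\left(J \right)} = -2 + 17 J$
$\frac{1}{R{\left(O \right)}} = \frac{1}{-2 + 17 \left(-1170\right)} = \frac{1}{-2 - 19890} = \frac{1}{-19892} = - \frac{1}{19892}$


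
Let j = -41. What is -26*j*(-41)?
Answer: -43706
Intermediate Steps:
-26*j*(-41) = -26*(-41)*(-41) = 1066*(-41) = -43706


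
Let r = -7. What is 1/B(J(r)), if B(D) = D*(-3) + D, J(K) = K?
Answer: 1/14 ≈ 0.071429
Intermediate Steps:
B(D) = -2*D (B(D) = -3*D + D = -2*D)
1/B(J(r)) = 1/(-2*(-7)) = 1/14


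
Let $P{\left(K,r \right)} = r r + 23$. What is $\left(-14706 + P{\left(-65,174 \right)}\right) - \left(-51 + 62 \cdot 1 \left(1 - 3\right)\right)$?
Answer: $15768$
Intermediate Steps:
$P{\left(K,r \right)} = 23 + r^{2}$ ($P{\left(K,r \right)} = r^{2} + 23 = 23 + r^{2}$)
$\left(-14706 + P{\left(-65,174 \right)}\right) - \left(-51 + 62 \cdot 1 \left(1 - 3\right)\right) = \left(-14706 + \left(23 + 174^{2}\right)\right) - \left(-51 + 62 \cdot 1 \left(1 - 3\right)\right) = \left(-14706 + \left(23 + 30276\right)\right) - \left(-51 + 62 \cdot 1 \left(-2\right)\right) = \left(-14706 + 30299\right) + \left(51 - -124\right) = 15593 + \left(51 + 124\right) = 15593 + 175 = 15768$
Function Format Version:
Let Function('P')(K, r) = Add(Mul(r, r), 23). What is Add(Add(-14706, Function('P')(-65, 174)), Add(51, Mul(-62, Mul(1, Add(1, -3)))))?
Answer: 15768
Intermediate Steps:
Function('P')(K, r) = Add(23, Pow(r, 2)) (Function('P')(K, r) = Add(Pow(r, 2), 23) = Add(23, Pow(r, 2)))
Add(Add(-14706, Function('P')(-65, 174)), Add(51, Mul(-62, Mul(1, Add(1, -3))))) = Add(Add(-14706, Add(23, Pow(174, 2))), Add(51, Mul(-62, Mul(1, Add(1, -3))))) = Add(Add(-14706, Add(23, 30276)), Add(51, Mul(-62, Mul(1, -2)))) = Add(Add(-14706, 30299), Add(51, Mul(-62, -2))) = Add(15593, Add(51, 124)) = Add(15593, 175) = 15768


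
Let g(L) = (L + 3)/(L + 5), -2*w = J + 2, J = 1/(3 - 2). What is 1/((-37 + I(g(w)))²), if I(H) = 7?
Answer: 1/900 ≈ 0.0011111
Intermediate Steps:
J = 1 (J = 1/1 = 1)
w = -3/2 (w = -(1 + 2)/2 = -½*3 = -3/2 ≈ -1.5000)
g(L) = (3 + L)/(5 + L)
1/((-37 + I(g(w)))²) = 1/((-37 + 7)²) = 1/((-30)²) = 1/900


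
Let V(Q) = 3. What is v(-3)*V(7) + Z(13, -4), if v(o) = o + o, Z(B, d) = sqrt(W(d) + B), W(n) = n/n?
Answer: -18 + sqrt(14) ≈ -14.258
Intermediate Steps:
W(n) = 1
Z(B, d) = sqrt(1 + B)
v(o) = 2*o
v(-3)*V(7) + Z(13, -4) = (2*(-3))*3 + sqrt(1 + 13) = -6*3 + sqrt(14) = -18 + sqrt(14)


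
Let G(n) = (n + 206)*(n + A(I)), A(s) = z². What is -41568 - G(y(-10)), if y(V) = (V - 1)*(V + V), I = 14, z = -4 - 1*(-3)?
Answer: -135714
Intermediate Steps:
z = -1 (z = -4 + 3 = -1)
A(s) = 1 (A(s) = (-1)² = 1)
y(V) = 2*V*(-1 + V) (y(V) = (-1 + V)*(2*V) = 2*V*(-1 + V))
G(n) = (1 + n)*(206 + n) (G(n) = (n + 206)*(n + 1) = (206 + n)*(1 + n) = (1 + n)*(206 + n))
-41568 - G(y(-10)) = -41568 - (206 + (2*(-10)*(-1 - 10))² + 207*(2*(-10)*(-1 - 10))) = -41568 - (206 + (2*(-10)*(-11))² + 207*(2*(-10)*(-11))) = -41568 - (206 + 220² + 207*220) = -41568 - (206 + 48400 + 45540) = -41568 - 1*94146 = -41568 - 94146 = -135714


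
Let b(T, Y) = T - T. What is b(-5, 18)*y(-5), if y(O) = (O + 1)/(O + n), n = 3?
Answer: 0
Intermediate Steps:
b(T, Y) = 0
y(O) = (1 + O)/(3 + O) (y(O) = (O + 1)/(O + 3) = (1 + O)/(3 + O))
b(-5, 18)*y(-5) = 0*((1 - 5)/(3 - 5)) = 0*(-4/(-2)) = 0*(-½*(-4)) = 0*2 = 0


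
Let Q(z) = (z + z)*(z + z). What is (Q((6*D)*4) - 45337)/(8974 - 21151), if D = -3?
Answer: 24601/12177 ≈ 2.0203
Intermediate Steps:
Q(z) = 4*z² (Q(z) = (2*z)*(2*z) = 4*z²)
(Q((6*D)*4) - 45337)/(8974 - 21151) = (4*((6*(-3))*4)² - 45337)/(8974 - 21151) = (4*(-18*4)² - 45337)/(-12177) = (4*(-72)² - 45337)*(-1/12177) = (4*5184 - 45337)*(-1/12177) = (20736 - 45337)*(-1/12177) = -24601*(-1/12177) = 24601/12177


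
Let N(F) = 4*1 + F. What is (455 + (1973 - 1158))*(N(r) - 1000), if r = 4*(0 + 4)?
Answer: -1244600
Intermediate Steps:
r = 16 (r = 4*4 = 16)
N(F) = 4 + F
(455 + (1973 - 1158))*(N(r) - 1000) = (455 + (1973 - 1158))*((4 + 16) - 1000) = (455 + 815)*(20 - 1000) = 1270*(-980) = -1244600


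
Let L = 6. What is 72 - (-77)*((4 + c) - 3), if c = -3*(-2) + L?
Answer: 1073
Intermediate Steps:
c = 12 (c = -3*(-2) + 6 = 6 + 6 = 12)
72 - (-77)*((4 + c) - 3) = 72 - (-77)*((4 + 12) - 3) = 72 - (-77)*(16 - 3) = 72 - (-77)*13 = 72 - 77*(-13) = 72 + 1001 = 1073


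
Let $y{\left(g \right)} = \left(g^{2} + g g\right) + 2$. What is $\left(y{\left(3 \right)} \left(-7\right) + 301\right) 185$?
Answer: $29785$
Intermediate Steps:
$y{\left(g \right)} = 2 + 2 g^{2}$ ($y{\left(g \right)} = \left(g^{2} + g^{2}\right) + 2 = 2 g^{2} + 2 = 2 + 2 g^{2}$)
$\left(y{\left(3 \right)} \left(-7\right) + 301\right) 185 = \left(\left(2 + 2 \cdot 3^{2}\right) \left(-7\right) + 301\right) 185 = \left(\left(2 + 2 \cdot 9\right) \left(-7\right) + 301\right) 185 = \left(\left(2 + 18\right) \left(-7\right) + 301\right) 185 = \left(20 \left(-7\right) + 301\right) 185 = \left(-140 + 301\right) 185 = 161 \cdot 185 = 29785$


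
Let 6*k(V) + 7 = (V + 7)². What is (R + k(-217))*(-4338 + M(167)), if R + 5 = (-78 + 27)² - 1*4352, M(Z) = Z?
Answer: -139966247/6 ≈ -2.3328e+7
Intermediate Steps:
R = -1756 (R = -5 + ((-78 + 27)² - 1*4352) = -5 + ((-51)² - 4352) = -5 + (2601 - 4352) = -5 - 1751 = -1756)
k(V) = -7/6 + (7 + V)²/6 (k(V) = -7/6 + (V + 7)²/6 = -7/6 + (7 + V)²/6)
(R + k(-217))*(-4338 + M(167)) = (-1756 + (-7/6 + (7 - 217)²/6))*(-4338 + 167) = (-1756 + (-7/6 + (⅙)*(-210)²))*(-4171) = (-1756 + (-7/6 + (⅙)*44100))*(-4171) = (-1756 + (-7/6 + 7350))*(-4171) = (-1756 + 44093/6)*(-4171) = (33557/6)*(-4171) = -139966247/6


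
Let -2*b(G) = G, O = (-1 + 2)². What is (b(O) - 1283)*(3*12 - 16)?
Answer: -25670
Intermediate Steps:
O = 1 (O = 1² = 1)
b(G) = -G/2
(b(O) - 1283)*(3*12 - 16) = (-½*1 - 1283)*(3*12 - 16) = (-½ - 1283)*(36 - 16) = -2567/2*20 = -25670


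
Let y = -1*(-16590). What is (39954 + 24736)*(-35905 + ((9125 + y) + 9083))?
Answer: -71611830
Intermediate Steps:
y = 16590
(39954 + 24736)*(-35905 + ((9125 + y) + 9083)) = (39954 + 24736)*(-35905 + ((9125 + 16590) + 9083)) = 64690*(-35905 + (25715 + 9083)) = 64690*(-35905 + 34798) = 64690*(-1107) = -71611830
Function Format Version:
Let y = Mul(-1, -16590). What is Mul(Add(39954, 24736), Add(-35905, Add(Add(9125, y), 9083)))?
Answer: -71611830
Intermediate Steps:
y = 16590
Mul(Add(39954, 24736), Add(-35905, Add(Add(9125, y), 9083))) = Mul(Add(39954, 24736), Add(-35905, Add(Add(9125, 16590), 9083))) = Mul(64690, Add(-35905, Add(25715, 9083))) = Mul(64690, Add(-35905, 34798)) = Mul(64690, -1107) = -71611830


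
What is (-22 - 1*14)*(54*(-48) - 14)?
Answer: 93816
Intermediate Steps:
(-22 - 1*14)*(54*(-48) - 14) = (-22 - 14)*(-2592 - 14) = -36*(-2606) = 93816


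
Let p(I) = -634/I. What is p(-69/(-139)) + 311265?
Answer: 21389159/69 ≈ 3.0999e+5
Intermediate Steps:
p(-69/(-139)) + 311265 = -634/((-69/(-139))) + 311265 = -634/((-69*(-1/139))) + 311265 = -634/69/139 + 311265 = -634*139/69 + 311265 = -88126/69 + 311265 = 21389159/69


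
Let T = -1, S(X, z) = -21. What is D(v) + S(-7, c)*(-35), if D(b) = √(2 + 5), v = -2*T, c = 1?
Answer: 735 + √7 ≈ 737.65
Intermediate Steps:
v = 2 (v = -2*(-1) = 2)
D(b) = √7
D(v) + S(-7, c)*(-35) = √7 - 21*(-35) = √7 + 735 = 735 + √7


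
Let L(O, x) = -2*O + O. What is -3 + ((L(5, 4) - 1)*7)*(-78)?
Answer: 3273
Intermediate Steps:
L(O, x) = -O
-3 + ((L(5, 4) - 1)*7)*(-78) = -3 + ((-1*5 - 1)*7)*(-78) = -3 + ((-5 - 1)*7)*(-78) = -3 - 6*7*(-78) = -3 - 42*(-78) = -3 + 3276 = 3273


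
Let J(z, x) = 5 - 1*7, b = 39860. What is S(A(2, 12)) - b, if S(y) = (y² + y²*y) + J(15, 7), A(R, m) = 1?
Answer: -39860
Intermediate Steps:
J(z, x) = -2 (J(z, x) = 5 - 7 = -2)
S(y) = -2 + y² + y³ (S(y) = (y² + y²*y) - 2 = (y² + y³) - 2 = -2 + y² + y³)
S(A(2, 12)) - b = (-2 + 1² + 1³) - 1*39860 = (-2 + 1 + 1) - 39860 = 0 - 39860 = -39860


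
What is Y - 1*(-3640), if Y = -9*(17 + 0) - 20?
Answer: 3467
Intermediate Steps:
Y = -173 (Y = -9*17 - 20 = -153 - 20 = -173)
Y - 1*(-3640) = -173 - 1*(-3640) = -173 + 3640 = 3467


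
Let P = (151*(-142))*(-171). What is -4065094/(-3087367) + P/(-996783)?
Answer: -2422689225664/1025811646787 ≈ -2.3617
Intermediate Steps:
P = 3666582 (P = -21442*(-171) = 3666582)
-4065094/(-3087367) + P/(-996783) = -4065094/(-3087367) + 3666582/(-996783) = -4065094*(-1/3087367) + 3666582*(-1/996783) = 4065094/3087367 - 1222194/332261 = -2422689225664/1025811646787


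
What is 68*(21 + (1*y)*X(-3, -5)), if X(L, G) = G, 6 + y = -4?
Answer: 4828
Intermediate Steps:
y = -10 (y = -6 - 4 = -10)
68*(21 + (1*y)*X(-3, -5)) = 68*(21 + (1*(-10))*(-5)) = 68*(21 - 10*(-5)) = 68*(21 + 50) = 68*71 = 4828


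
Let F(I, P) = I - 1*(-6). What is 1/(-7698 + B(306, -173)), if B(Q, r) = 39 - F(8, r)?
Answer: -1/7673 ≈ -0.00013033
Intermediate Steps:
F(I, P) = 6 + I (F(I, P) = I + 6 = 6 + I)
B(Q, r) = 25 (B(Q, r) = 39 - (6 + 8) = 39 - 1*14 = 39 - 14 = 25)
1/(-7698 + B(306, -173)) = 1/(-7698 + 25) = 1/(-7673) = -1/7673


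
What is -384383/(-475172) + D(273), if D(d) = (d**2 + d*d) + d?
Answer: 70958294315/475172 ≈ 1.4933e+5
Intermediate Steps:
D(d) = d + 2*d**2 (D(d) = (d**2 + d**2) + d = 2*d**2 + d = d + 2*d**2)
-384383/(-475172) + D(273) = -384383/(-475172) + 273*(1 + 2*273) = -384383*(-1/475172) + 273*(1 + 546) = 384383/475172 + 273*547 = 384383/475172 + 149331 = 70958294315/475172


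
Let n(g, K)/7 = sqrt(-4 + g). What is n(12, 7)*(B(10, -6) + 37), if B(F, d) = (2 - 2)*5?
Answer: 518*sqrt(2) ≈ 732.56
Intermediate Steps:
B(F, d) = 0 (B(F, d) = 0*5 = 0)
n(g, K) = 7*sqrt(-4 + g)
n(12, 7)*(B(10, -6) + 37) = (7*sqrt(-4 + 12))*(0 + 37) = (7*sqrt(8))*37 = (7*(2*sqrt(2)))*37 = (14*sqrt(2))*37 = 518*sqrt(2)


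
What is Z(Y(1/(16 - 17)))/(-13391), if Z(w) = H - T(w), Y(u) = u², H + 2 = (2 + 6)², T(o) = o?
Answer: -61/13391 ≈ -0.0045553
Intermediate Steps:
H = 62 (H = -2 + (2 + 6)² = -2 + 8² = -2 + 64 = 62)
Z(w) = 62 - w
Z(Y(1/(16 - 17)))/(-13391) = (62 - (1/(16 - 17))²)/(-13391) = (62 - (1/(-1))²)*(-1/13391) = (62 - 1*(-1)²)*(-1/13391) = (62 - 1*1)*(-1/13391) = (62 - 1)*(-1/13391) = 61*(-1/13391) = -61/13391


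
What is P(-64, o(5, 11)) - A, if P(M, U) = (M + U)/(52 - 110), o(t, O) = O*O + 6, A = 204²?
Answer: -2413791/58 ≈ -41617.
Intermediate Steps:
A = 41616
o(t, O) = 6 + O² (o(t, O) = O² + 6 = 6 + O²)
P(M, U) = -M/58 - U/58 (P(M, U) = (M + U)/(-58) = (M + U)*(-1/58) = -M/58 - U/58)
P(-64, o(5, 11)) - A = (-1/58*(-64) - (6 + 11²)/58) - 1*41616 = (32/29 - (6 + 121)/58) - 41616 = (32/29 - 1/58*127) - 41616 = (32/29 - 127/58) - 41616 = -63/58 - 41616 = -2413791/58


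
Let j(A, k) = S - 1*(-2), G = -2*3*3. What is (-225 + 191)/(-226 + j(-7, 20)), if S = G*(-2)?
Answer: 17/94 ≈ 0.18085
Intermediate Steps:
G = -18 (G = -6*3 = -18)
S = 36 (S = -18*(-2) = 36)
j(A, k) = 38 (j(A, k) = 36 - 1*(-2) = 36 + 2 = 38)
(-225 + 191)/(-226 + j(-7, 20)) = (-225 + 191)/(-226 + 38) = -34/(-188) = -34*(-1/188) = 17/94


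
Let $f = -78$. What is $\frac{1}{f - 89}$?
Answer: $- \frac{1}{167} \approx -0.005988$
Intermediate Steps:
$\frac{1}{f - 89} = \frac{1}{-78 - 89} = \frac{1}{-167} = - \frac{1}{167}$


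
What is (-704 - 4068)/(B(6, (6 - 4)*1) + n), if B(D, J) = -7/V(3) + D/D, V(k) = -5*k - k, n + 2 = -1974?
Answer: 85896/35543 ≈ 2.4167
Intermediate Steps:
n = -1976 (n = -2 - 1974 = -1976)
V(k) = -6*k
B(D, J) = 25/18 (B(D, J) = -7/((-6*3)) + D/D = -7/(-18) + 1 = -7*(-1/18) + 1 = 7/18 + 1 = 25/18)
(-704 - 4068)/(B(6, (6 - 4)*1) + n) = (-704 - 4068)/(25/18 - 1976) = -4772/(-35543/18) = -4772*(-18/35543) = 85896/35543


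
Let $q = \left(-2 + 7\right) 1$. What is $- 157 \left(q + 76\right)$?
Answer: $-12717$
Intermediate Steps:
$q = 5$ ($q = 5 \cdot 1 = 5$)
$- 157 \left(q + 76\right) = - 157 \left(5 + 76\right) = \left(-157\right) 81 = -12717$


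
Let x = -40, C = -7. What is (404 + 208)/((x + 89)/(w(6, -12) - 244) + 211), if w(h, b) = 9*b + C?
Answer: 54927/18925 ≈ 2.9024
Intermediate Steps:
w(h, b) = -7 + 9*b (w(h, b) = 9*b - 7 = -7 + 9*b)
(404 + 208)/((x + 89)/(w(6, -12) - 244) + 211) = (404 + 208)/((-40 + 89)/((-7 + 9*(-12)) - 244) + 211) = 612/(49/((-7 - 108) - 244) + 211) = 612/(49/(-115 - 244) + 211) = 612/(49/(-359) + 211) = 612/(49*(-1/359) + 211) = 612/(-49/359 + 211) = 612/(75700/359) = 612*(359/75700) = 54927/18925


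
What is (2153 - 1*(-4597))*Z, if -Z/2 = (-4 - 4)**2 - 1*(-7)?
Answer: -958500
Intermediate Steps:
Z = -142 (Z = -2*((-4 - 4)**2 - 1*(-7)) = -2*((-8)**2 + 7) = -2*(64 + 7) = -2*71 = -142)
(2153 - 1*(-4597))*Z = (2153 - 1*(-4597))*(-142) = (2153 + 4597)*(-142) = 6750*(-142) = -958500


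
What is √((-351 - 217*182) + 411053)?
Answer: 2*√92802 ≈ 609.27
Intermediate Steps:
√((-351 - 217*182) + 411053) = √((-351 - 39494) + 411053) = √(-39845 + 411053) = √371208 = 2*√92802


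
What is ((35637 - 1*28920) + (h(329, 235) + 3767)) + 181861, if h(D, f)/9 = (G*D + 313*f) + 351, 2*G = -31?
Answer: 1623207/2 ≈ 8.1160e+5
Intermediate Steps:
G = -31/2 (G = (1/2)*(-31) = -31/2 ≈ -15.500)
h(D, f) = 3159 + 2817*f - 279*D/2 (h(D, f) = 9*((-31*D/2 + 313*f) + 351) = 9*((313*f - 31*D/2) + 351) = 9*(351 + 313*f - 31*D/2) = 3159 + 2817*f - 279*D/2)
((35637 - 1*28920) + (h(329, 235) + 3767)) + 181861 = ((35637 - 1*28920) + ((3159 + 2817*235 - 279/2*329) + 3767)) + 181861 = ((35637 - 28920) + ((3159 + 661995 - 91791/2) + 3767)) + 181861 = (6717 + (1238517/2 + 3767)) + 181861 = (6717 + 1246051/2) + 181861 = 1259485/2 + 181861 = 1623207/2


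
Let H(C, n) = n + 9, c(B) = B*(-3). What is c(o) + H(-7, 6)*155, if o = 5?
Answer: 2310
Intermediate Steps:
c(B) = -3*B
H(C, n) = 9 + n
c(o) + H(-7, 6)*155 = -3*5 + (9 + 6)*155 = -15 + 15*155 = -15 + 2325 = 2310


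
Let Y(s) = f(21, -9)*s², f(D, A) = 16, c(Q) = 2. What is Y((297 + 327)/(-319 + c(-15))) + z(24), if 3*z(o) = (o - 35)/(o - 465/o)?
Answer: 682688744/11154279 ≈ 61.204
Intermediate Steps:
z(o) = (-35 + o)/(3*(o - 465/o)) (z(o) = ((o - 35)/(o - 465/o))/3 = ((-35 + o)/(o - 465/o))/3 = (-35 + o)/(3*(o - 465/o)))
Y(s) = 16*s²
Y((297 + 327)/(-319 + c(-15))) + z(24) = 16*((297 + 327)/(-319 + 2))² + (⅓)*24*(-35 + 24)/(-465 + 24²) = 16*(624/(-317))² + (⅓)*24*(-11)/(-465 + 576) = 16*(624*(-1/317))² + (⅓)*24*(-11)/111 = 16*(-624/317)² + (⅓)*24*(1/111)*(-11) = 16*(389376/100489) - 88/111 = 6230016/100489 - 88/111 = 682688744/11154279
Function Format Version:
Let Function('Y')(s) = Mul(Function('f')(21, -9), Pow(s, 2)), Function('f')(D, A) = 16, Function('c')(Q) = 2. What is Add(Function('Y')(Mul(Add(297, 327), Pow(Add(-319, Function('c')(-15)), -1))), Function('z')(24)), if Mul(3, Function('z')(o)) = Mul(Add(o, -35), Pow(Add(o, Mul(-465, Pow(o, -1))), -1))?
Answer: Rational(682688744, 11154279) ≈ 61.204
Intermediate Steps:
Function('z')(o) = Mul(Rational(1, 3), Pow(Add(o, Mul(-465, Pow(o, -1))), -1), Add(-35, o)) (Function('z')(o) = Mul(Rational(1, 3), Mul(Add(o, -35), Pow(Add(o, Mul(-465, Pow(o, -1))), -1))) = Mul(Rational(1, 3), Mul(Add(-35, o), Pow(Add(o, Mul(-465, Pow(o, -1))), -1))) = Mul(Rational(1, 3), Mul(Pow(Add(o, Mul(-465, Pow(o, -1))), -1), Add(-35, o))) = Mul(Rational(1, 3), Pow(Add(o, Mul(-465, Pow(o, -1))), -1), Add(-35, o)))
Function('Y')(s) = Mul(16, Pow(s, 2))
Add(Function('Y')(Mul(Add(297, 327), Pow(Add(-319, Function('c')(-15)), -1))), Function('z')(24)) = Add(Mul(16, Pow(Mul(Add(297, 327), Pow(Add(-319, 2), -1)), 2)), Mul(Rational(1, 3), 24, Pow(Add(-465, Pow(24, 2)), -1), Add(-35, 24))) = Add(Mul(16, Pow(Mul(624, Pow(-317, -1)), 2)), Mul(Rational(1, 3), 24, Pow(Add(-465, 576), -1), -11)) = Add(Mul(16, Pow(Mul(624, Rational(-1, 317)), 2)), Mul(Rational(1, 3), 24, Pow(111, -1), -11)) = Add(Mul(16, Pow(Rational(-624, 317), 2)), Mul(Rational(1, 3), 24, Rational(1, 111), -11)) = Add(Mul(16, Rational(389376, 100489)), Rational(-88, 111)) = Add(Rational(6230016, 100489), Rational(-88, 111)) = Rational(682688744, 11154279)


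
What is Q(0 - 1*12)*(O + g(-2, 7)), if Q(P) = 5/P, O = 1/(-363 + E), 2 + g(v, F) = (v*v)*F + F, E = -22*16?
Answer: -11797/858 ≈ -13.749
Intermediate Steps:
E = -352
g(v, F) = -2 + F + F*v**2 (g(v, F) = -2 + ((v*v)*F + F) = -2 + (v**2*F + F) = -2 + (F*v**2 + F) = -2 + (F + F*v**2) = -2 + F + F*v**2)
O = -1/715 (O = 1/(-363 - 352) = 1/(-715) = -1/715 ≈ -0.0013986)
Q(0 - 1*12)*(O + g(-2, 7)) = (5/(0 - 1*12))*(-1/715 + (-2 + 7 + 7*(-2)**2)) = (5/(0 - 12))*(-1/715 + (-2 + 7 + 7*4)) = (5/(-12))*(-1/715 + (-2 + 7 + 28)) = (5*(-1/12))*(-1/715 + 33) = -5/12*23594/715 = -11797/858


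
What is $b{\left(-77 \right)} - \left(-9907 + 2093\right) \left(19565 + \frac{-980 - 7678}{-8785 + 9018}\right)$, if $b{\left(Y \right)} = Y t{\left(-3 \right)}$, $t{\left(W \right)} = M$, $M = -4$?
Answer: $\frac{35553670182}{233} \approx 1.5259 \cdot 10^{8}$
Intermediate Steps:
$t{\left(W \right)} = -4$
$b{\left(Y \right)} = - 4 Y$ ($b{\left(Y \right)} = Y \left(-4\right) = - 4 Y$)
$b{\left(-77 \right)} - \left(-9907 + 2093\right) \left(19565 + \frac{-980 - 7678}{-8785 + 9018}\right) = \left(-4\right) \left(-77\right) - \left(-9907 + 2093\right) \left(19565 + \frac{-980 - 7678}{-8785 + 9018}\right) = 308 - - 7814 \left(19565 - \frac{8658}{233}\right) = 308 - \left(-7814\right) \frac{4549987}{233} = 308 - - \frac{35553598418}{233} = 308 + \frac{35553598418}{233} = \frac{35553670182}{233}$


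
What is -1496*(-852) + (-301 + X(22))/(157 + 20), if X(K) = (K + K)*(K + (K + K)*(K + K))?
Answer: 75229545/59 ≈ 1.2751e+6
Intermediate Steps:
X(K) = 2*K*(K + 4*K**2) (X(K) = (2*K)*(K + (2*K)*(2*K)) = (2*K)*(K + 4*K**2) = 2*K*(K + 4*K**2))
-1496*(-852) + (-301 + X(22))/(157 + 20) = -1496*(-852) + (-301 + 22**2*(2 + 8*22))/(157 + 20) = 1274592 + (-301 + 484*(2 + 176))/177 = 1274592 + (-301 + 484*178)*(1/177) = 1274592 + (-301 + 86152)*(1/177) = 1274592 + 85851*(1/177) = 1274592 + 28617/59 = 75229545/59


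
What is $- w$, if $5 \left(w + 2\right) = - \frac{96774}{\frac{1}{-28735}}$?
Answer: $-556160176$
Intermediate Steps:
$w = 556160176$ ($w = -2 + \frac{\left(-96774\right) \frac{1}{\frac{1}{-28735}}}{5} = -2 + \frac{\left(-96774\right) \frac{1}{- \frac{1}{28735}}}{5} = -2 + \frac{\left(-96774\right) \left(-28735\right)}{5} = -2 + \frac{1}{5} \cdot 2780800890 = -2 + 556160178 = 556160176$)
$- w = \left(-1\right) 556160176 = -556160176$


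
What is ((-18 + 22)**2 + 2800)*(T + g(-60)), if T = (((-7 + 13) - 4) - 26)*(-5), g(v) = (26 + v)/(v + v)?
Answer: 5080768/15 ≈ 3.3872e+5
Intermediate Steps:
g(v) = (26 + v)/(2*v) (g(v) = (26 + v)/((2*v)) = (26 + v)*(1/(2*v)) = (26 + v)/(2*v))
T = 120 (T = ((6 - 4) - 26)*(-5) = (2 - 26)*(-5) = -24*(-5) = 120)
((-18 + 22)**2 + 2800)*(T + g(-60)) = ((-18 + 22)**2 + 2800)*(120 + (1/2)*(26 - 60)/(-60)) = (4**2 + 2800)*(120 + (1/2)*(-1/60)*(-34)) = (16 + 2800)*(120 + 17/60) = 2816*(7217/60) = 5080768/15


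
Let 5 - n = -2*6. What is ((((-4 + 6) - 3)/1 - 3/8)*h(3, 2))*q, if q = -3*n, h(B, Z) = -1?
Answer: -561/8 ≈ -70.125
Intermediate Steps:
n = 17 (n = 5 - (-2)*6 = 5 - 1*(-12) = 5 + 12 = 17)
q = -51 (q = -3*17 = -51)
((((-4 + 6) - 3)/1 - 3/8)*h(3, 2))*q = ((((-4 + 6) - 3)/1 - 3/8)*(-1))*(-51) = (((2 - 3)*1 - 3*⅛)*(-1))*(-51) = ((-1*1 - 3/8)*(-1))*(-51) = ((-1 - 3/8)*(-1))*(-51) = -11/8*(-1)*(-51) = (11/8)*(-51) = -561/8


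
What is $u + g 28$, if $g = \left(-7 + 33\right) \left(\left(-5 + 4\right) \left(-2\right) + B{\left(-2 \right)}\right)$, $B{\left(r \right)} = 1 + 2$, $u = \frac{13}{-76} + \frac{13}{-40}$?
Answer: $\frac{2766023}{760} \approx 3639.5$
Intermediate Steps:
$u = - \frac{377}{760}$ ($u = 13 \left(- \frac{1}{76}\right) + 13 \left(- \frac{1}{40}\right) = - \frac{13}{76} - \frac{13}{40} = - \frac{377}{760} \approx -0.49605$)
$B{\left(r \right)} = 3$
$g = 130$ ($g = \left(-7 + 33\right) \left(\left(-5 + 4\right) \left(-2\right) + 3\right) = 26 \left(\left(-1\right) \left(-2\right) + 3\right) = 26 \left(2 + 3\right) = 26 \cdot 5 = 130$)
$u + g 28 = - \frac{377}{760} + 130 \cdot 28 = - \frac{377}{760} + 3640 = \frac{2766023}{760}$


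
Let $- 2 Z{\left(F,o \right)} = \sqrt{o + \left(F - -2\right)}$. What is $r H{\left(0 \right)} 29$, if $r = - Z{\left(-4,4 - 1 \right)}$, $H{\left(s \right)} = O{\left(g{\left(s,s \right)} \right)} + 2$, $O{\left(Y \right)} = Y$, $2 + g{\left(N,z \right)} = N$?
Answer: $0$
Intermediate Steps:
$g{\left(N,z \right)} = -2 + N$
$Z{\left(F,o \right)} = - \frac{\sqrt{2 + F + o}}{2}$ ($Z{\left(F,o \right)} = - \frac{\sqrt{o + \left(F - -2\right)}}{2} = - \frac{\sqrt{o + \left(F + 2\right)}}{2} = - \frac{\sqrt{o + \left(2 + F\right)}}{2} = - \frac{\sqrt{2 + F + o}}{2}$)
$H{\left(s \right)} = s$ ($H{\left(s \right)} = \left(-2 + s\right) + 2 = s$)
$r = \frac{1}{2}$ ($r = - \frac{\left(-1\right) \sqrt{2 - 4 + \left(4 - 1\right)}}{2} = - \frac{\left(-1\right) \sqrt{2 - 4 + 3}}{2} = - \frac{\left(-1\right) \sqrt{1}}{2} = - \frac{\left(-1\right) 1}{2} = \left(-1\right) \left(- \frac{1}{2}\right) = \frac{1}{2} \approx 0.5$)
$r H{\left(0 \right)} 29 = \frac{1}{2} \cdot 0 \cdot 29 = 0 \cdot 29 = 0$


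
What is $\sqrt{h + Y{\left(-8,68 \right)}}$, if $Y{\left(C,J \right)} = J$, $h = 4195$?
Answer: $7 \sqrt{87} \approx 65.292$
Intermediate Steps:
$\sqrt{h + Y{\left(-8,68 \right)}} = \sqrt{4195 + 68} = \sqrt{4263} = 7 \sqrt{87}$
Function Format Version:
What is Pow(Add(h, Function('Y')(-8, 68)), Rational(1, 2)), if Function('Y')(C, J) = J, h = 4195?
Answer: Mul(7, Pow(87, Rational(1, 2))) ≈ 65.292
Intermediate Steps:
Pow(Add(h, Function('Y')(-8, 68)), Rational(1, 2)) = Pow(Add(4195, 68), Rational(1, 2)) = Pow(4263, Rational(1, 2)) = Mul(7, Pow(87, Rational(1, 2)))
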